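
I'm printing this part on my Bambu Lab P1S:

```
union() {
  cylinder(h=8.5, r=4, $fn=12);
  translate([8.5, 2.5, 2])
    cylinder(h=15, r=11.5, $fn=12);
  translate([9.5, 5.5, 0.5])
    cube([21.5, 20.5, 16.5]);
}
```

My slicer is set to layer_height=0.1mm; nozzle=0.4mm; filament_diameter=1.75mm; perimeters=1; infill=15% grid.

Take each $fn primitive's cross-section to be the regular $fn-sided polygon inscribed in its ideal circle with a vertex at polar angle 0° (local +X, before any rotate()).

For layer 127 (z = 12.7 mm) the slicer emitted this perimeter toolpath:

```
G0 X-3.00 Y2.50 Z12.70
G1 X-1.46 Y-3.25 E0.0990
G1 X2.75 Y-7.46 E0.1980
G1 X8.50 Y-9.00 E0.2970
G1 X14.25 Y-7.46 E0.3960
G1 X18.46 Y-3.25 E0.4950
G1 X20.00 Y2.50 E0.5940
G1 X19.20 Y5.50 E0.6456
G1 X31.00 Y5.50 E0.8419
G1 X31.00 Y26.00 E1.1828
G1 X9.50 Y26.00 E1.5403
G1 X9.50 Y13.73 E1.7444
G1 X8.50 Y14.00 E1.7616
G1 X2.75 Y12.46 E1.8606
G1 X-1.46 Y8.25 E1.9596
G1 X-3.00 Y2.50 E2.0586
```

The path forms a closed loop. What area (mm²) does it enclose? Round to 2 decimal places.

Apply the shoelace formula to the sequence of (X, Y) vertices; enclosed area = 780.00 mm².

780.00 mm²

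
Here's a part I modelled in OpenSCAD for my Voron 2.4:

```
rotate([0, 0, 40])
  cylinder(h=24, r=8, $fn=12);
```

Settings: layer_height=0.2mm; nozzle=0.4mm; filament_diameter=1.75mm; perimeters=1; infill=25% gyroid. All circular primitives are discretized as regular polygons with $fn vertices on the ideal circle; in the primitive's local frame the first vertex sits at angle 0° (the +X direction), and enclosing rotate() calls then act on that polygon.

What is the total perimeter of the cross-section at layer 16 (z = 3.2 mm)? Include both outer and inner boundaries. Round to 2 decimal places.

49.69 mm

At z = 3.2 mm: the r=8 cylinder contributes a regular 12-gon of circumradius 8 (perimeter = 2·12·8.000·sin(180°/12) = 49.69 mm); (rotated 40° about Z; rotation is an isometry so areas/perimeters/island counts are preserved). Overall, the cross-section is a single solid region. Total boundary length (outer) = 49.69 mm.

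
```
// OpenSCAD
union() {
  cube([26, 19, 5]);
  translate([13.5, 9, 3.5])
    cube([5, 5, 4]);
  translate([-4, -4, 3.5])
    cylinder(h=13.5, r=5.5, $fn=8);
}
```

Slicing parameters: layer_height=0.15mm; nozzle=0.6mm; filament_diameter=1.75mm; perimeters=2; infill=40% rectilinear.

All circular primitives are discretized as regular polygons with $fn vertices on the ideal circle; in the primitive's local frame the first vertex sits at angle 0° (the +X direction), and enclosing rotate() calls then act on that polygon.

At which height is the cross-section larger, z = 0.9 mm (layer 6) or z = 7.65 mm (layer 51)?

layer 6 (z = 0.9 mm)

Layer 6 (z = 0.9): the cube (footprint 26×19) is included at this height (area 494.00 mm²); the cube at (13.5, 9) is absent (z outside [3.5, 7.5]); the cylinder at (-4, -4) is not intersected at this z (z outside [3.5, 17]); Taking the union: only the 26×19 cube is present, so the union is just that shape — area = 494.00 mm². So its area = 494.00 mm². Layer 51 (z = 7.65): the cube does not reach this height (z outside [0, 5]); the cube at (13.5, 9) is not intersected at this z (z outside [3.5, 7.5]); the r=5.5 cylinder at (-4, -4) contributes a regular 8-gon of circumradius 5.5 (area = (8/2)·5.500²·sin(360°/8) = 85.56 mm²); Taking the union: only the r=5.5 cylinder at (-4, -4) is present, so the union is just that shape — area = 85.56 mm². So its area = 85.56 mm². Layer 6 is larger (494.00 vs 85.56 mm²).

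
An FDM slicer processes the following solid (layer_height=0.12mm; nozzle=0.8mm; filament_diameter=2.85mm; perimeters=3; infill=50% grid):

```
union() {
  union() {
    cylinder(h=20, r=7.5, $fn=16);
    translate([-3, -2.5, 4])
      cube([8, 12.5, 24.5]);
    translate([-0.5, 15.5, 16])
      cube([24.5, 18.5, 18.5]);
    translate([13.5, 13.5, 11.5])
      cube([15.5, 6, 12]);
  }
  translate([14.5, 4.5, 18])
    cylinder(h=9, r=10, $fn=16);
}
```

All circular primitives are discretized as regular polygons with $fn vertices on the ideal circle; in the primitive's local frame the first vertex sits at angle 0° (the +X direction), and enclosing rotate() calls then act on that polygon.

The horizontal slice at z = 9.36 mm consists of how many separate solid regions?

At z = 9.36 mm: the r=7.5 cylinder gives a regular 16-gon of circumradius 7.5 (constant along its height); the 8×12.5 cube at (-3, -2.5) contributes its full rectangle; the cube at (-0.5, 15.5) does not reach this height (z outside [16, 34.5]); the cube at (13.5, 13.5) is not intersected at this z (z outside [11.5, 23.5]); Merging all regions: the regions partially overlap (shared area 75.55 mm²), so overlapping operands fuse into one piece — 1 connected region; the cylinder at (14.5, 4.5) is not intersected at this z (z outside [18, 27]); Taking the union: only that combined region is present, so the union is just that shape — 1 connected region. The result has 1 disconnected region.

1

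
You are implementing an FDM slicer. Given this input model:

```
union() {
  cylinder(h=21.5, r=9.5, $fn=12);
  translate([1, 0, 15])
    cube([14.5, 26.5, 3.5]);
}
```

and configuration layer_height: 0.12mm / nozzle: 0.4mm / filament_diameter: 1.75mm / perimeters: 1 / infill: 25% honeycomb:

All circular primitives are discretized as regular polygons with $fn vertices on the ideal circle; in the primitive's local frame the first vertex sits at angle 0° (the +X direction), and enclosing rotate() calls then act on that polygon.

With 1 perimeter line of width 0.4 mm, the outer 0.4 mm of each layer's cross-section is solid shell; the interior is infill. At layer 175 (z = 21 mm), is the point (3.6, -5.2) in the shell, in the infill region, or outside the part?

infill

At z = 21 mm: the r=9.5 cylinder gives a regular 12-gon of circumradius 9.5 (constant along its height); the cube at (1, 0) is absent (z outside [15, 18.5]); Taking the union: only the r=9.5 cylinder is present, so the union is just that shape — 1 connected region. Overall, the cross-section is a single solid region. The nearest boundary edge runs (4.75, -8.23)→(8.23, -4.75); distance from the point to it = 2.95 mm. The point is inside the cross-section and 2.95 mm from the nearest boundary — more than the 0.4 mm shell width (1 × 0.4), so it's in the infill interior.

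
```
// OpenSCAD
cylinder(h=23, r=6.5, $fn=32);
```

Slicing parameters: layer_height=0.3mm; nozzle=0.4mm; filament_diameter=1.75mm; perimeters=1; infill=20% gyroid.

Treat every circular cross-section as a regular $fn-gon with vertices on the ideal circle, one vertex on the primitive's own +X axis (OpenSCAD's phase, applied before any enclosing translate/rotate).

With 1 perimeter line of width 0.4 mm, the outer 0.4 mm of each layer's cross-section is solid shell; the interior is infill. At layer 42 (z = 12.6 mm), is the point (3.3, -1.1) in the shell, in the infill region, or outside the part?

infill

At z = 12.6 mm: the r=6.5 cylinder contributes a regular 32-gon of circumradius 6.5. Overall, the cross-section is a single solid region. The nearest boundary edge runs (6.01, -2.49)→(6.38, -1.27); distance from the point to it = 2.99 mm. The point is inside the cross-section and 2.99 mm from the nearest boundary — more than the 0.4 mm shell width (1 × 0.4), so it's in the infill interior.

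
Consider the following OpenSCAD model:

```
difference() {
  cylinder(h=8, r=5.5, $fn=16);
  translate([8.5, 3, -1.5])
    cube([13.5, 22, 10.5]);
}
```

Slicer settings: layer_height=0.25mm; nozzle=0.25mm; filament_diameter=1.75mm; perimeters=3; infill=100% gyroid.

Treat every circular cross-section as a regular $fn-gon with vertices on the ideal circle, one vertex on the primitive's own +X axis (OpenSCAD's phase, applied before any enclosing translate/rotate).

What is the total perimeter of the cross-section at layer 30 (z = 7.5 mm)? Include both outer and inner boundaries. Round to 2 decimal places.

At z = 7.5 mm: the cylinder: section is a regular 16-gon, circumradius r=5.5 (perimeter = 2·16·5.500·sin(180°/16) = 34.34 mm); the 13.5×22 cube at (8.5, 3) contributes its full rectangle (perimeter 71.00 mm); After the difference (first − rest): starting from the r=5.5 cylinder, the 13.5×22 cube at (8.5, 3) misses the remaining region (no effect) — boundary = 34.34 mm. Overall, the cross-section is a single solid region. Total boundary length (outer) = 34.34 mm.

34.34 mm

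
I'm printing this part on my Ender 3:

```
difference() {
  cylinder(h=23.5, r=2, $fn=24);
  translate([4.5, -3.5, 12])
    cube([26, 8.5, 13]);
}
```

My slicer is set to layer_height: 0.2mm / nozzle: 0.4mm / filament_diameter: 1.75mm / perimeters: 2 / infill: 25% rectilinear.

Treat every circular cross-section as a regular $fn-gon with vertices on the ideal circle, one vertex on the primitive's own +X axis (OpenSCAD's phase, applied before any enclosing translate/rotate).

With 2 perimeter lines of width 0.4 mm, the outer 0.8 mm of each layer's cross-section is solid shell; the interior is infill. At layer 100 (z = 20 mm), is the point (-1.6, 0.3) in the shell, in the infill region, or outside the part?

At z = 20 mm: the r=2 cylinder gives a regular 24-gon of circumradius 2 (constant along its height); the cube at (4.5, -3.5) is present — its section is the full 26×8.5 rectangle; Taking the first minus the rest: starting from the r=2 cylinder, the 26×8.5 cube at (4.5, -3.5) misses the remaining region (no effect) — 1 connected region. Overall, the cross-section is a single solid region. The nearest boundary edge runs (-2.00, 0.00)→(-1.93, 0.52); distance from the point to it = 0.36 mm. The point is inside the cross-section, 0.36 mm from the nearest boundary — within the 0.8 mm shell band (2 × 0.4).

shell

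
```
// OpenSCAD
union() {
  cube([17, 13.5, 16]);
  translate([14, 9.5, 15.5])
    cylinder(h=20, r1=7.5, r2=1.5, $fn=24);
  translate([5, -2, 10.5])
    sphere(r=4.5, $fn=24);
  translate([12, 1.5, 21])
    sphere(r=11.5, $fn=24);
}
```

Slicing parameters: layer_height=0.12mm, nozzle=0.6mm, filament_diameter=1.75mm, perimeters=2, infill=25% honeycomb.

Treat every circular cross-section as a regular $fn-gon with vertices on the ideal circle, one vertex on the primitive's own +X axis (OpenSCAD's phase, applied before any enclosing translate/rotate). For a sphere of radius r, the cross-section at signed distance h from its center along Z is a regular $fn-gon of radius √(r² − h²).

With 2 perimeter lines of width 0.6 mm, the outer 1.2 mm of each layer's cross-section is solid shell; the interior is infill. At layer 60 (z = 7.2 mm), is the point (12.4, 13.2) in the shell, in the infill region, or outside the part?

At z = 7.2 mm: the cube is present — its section is the full 17×13.5 rectangle; the cone at (14, 9.5) is absent (z outside [15.5, 35.5]); the r=4.5 sphere at (5, -2) slices to a regular 24-gon of circumradius 3.059 (√(r²−h²) with h=3.3 from center); the sphere at (12, 1.5) is not intersected at this z (|z−center|=13.800 > r=11.5); Merging all regions: the regions partially overlap (shared area 3.31 mm²), so overlapping operands fuse into one piece — 1 connected region. Overall, the cross-section is a single solid region. The nearest boundary edge runs (0.00, 13.50)→(17.00, 13.50); distance from the point to it = 0.30 mm. The point is inside the cross-section, 0.30 mm from the nearest boundary — within the 1.2 mm shell band (2 × 0.6).

shell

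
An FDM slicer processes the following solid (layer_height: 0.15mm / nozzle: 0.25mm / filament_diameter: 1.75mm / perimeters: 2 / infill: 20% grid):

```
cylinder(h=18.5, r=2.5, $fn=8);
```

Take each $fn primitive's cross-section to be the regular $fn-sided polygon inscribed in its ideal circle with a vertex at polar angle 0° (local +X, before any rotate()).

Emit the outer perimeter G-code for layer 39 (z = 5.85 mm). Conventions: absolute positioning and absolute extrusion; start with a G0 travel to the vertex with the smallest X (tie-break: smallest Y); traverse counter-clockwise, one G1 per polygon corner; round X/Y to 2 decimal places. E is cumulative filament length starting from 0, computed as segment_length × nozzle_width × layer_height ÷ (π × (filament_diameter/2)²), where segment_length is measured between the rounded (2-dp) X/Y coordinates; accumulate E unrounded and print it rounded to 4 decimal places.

At z = 5.85 mm: the r=2.5 cylinder gives a regular 8-gon of circumradius 2.5 (constant along its height). The outline is a single polygon with 8 vertices. Extrusion per mm of travel: 0.25 × 0.15 / (π × 0.875²) = 0.015591. Accumulating E over each segment gives final E = 0.2388.

G0 X-2.50 Y0.00 Z5.85
G1 X-1.77 Y-1.77 E0.0299
G1 X0.00 Y-2.50 E0.0597
G1 X1.77 Y-1.77 E0.0896
G1 X2.50 Y0.00 E0.1194
G1 X1.77 Y1.77 E0.1493
G1 X0.00 Y2.50 E0.1791
G1 X-1.77 Y1.77 E0.2090
G1 X-2.50 Y0.00 E0.2388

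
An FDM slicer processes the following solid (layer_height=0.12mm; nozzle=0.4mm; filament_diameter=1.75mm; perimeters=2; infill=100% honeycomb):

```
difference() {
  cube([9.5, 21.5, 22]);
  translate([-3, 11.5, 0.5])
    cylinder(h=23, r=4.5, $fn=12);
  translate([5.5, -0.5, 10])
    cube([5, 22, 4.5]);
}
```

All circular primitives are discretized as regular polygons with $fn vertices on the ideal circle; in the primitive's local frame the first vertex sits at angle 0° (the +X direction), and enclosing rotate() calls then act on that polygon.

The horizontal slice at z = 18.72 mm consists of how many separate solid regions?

At z = 18.72 mm: the cube (footprint 9.5×21.5) is included at this height; the r=4.5 cylinder at (-3, 11.5) contributes a regular 12-gon of circumradius 4.5; the cube at (5.5, -0.5) is absent (z outside [10, 14.5]); After the difference (first − rest): starting from the 9.5×21.5 cube, the r=4.5 cylinder at (-3, 11.5) partially overlaps it — only the 6.20 mm² overlap (of its 60.75 mm²) is removed, clipping the outline — 1 connected region. The result has 1 disconnected region.

1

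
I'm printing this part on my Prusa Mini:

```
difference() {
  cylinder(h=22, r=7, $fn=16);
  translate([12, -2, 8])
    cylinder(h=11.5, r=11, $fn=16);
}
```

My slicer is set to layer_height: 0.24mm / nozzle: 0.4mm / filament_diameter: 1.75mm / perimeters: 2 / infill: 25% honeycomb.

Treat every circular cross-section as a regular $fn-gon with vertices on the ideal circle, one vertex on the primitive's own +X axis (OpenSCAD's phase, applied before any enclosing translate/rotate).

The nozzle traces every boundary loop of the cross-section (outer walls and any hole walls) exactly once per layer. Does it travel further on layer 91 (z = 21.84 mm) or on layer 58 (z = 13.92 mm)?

layer 91 (z = 21.84 mm)

Layer 91 (z = 21.84): the r=7 cylinder contributes a regular 16-gon of circumradius 7 (perimeter = 2·16·7.000·sin(180°/16) = 43.70 mm); the cylinder at (12, -2) does not reach this height (z outside [8, 19.5]); Subtracting the remaining from the first: none of the subtracted shapes is present at this height, so the r=7 cylinder is unchanged — boundary = 43.70 mm. So its perimeter = 43.70 mm. Layer 58 (z = 13.92): the r=7 cylinder gives a regular 16-gon of circumradius 7 (constant along its height) (perimeter = 2·16·7.000·sin(180°/16) = 43.70 mm); the cylinder at (12, -2): section is a regular 16-gon, circumradius r=11 (perimeter = 2·16·11.000·sin(180°/16) = 68.67 mm); Taking the first minus the rest: starting from the r=7 cylinder, the r=11 cylinder at (12, -2) partially overlaps it — only the 48.23 mm² overlap (of its 370.44 mm²) is removed, clipping the outline — boundary = 41.42 mm. So its perimeter = 41.42 mm. Layer 91 is larger (43.70 vs 41.42 mm).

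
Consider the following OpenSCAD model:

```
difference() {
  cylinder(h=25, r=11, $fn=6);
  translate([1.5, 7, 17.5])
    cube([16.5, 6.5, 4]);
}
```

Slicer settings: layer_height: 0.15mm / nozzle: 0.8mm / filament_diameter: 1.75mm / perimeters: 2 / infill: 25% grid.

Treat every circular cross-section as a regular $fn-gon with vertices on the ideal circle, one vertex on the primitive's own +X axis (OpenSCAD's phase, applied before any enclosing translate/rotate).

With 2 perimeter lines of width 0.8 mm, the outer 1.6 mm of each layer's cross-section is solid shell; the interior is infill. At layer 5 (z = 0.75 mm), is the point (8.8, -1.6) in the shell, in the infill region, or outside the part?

At z = 0.75 mm: the r=11 cylinder contributes a regular 6-gon of circumradius 11; the cube at (1.5, 7) is absent (z outside [17.5, 21.5]); Subtracting the remaining from the first: none of the subtracted shapes is present at this height, so the r=11 cylinder is unchanged — 1 connected region. Overall, the cross-section is a single solid region. The nearest boundary edge runs (5.50, -9.53)→(11.00, 0.00); distance from the point to it = 1.11 mm. The point is inside the cross-section, 1.11 mm from the nearest boundary — within the 1.6 mm shell band (2 × 0.8).

shell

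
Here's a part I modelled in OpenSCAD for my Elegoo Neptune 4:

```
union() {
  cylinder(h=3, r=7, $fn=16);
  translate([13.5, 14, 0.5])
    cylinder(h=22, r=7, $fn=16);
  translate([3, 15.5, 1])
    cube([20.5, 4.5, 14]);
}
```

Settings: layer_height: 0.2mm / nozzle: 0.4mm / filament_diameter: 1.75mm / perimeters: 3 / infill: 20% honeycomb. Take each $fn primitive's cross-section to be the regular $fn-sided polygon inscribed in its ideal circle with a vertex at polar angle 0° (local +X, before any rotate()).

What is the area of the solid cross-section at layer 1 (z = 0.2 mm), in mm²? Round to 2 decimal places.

At z = 0.2 mm: the cylinder: section is a regular 16-gon, circumradius r=7 (area = (16/2)·7.000²·sin(360°/16) = 150.01 mm²); the cylinder at (13.5, 14) is not intersected at this z (z outside [0.5, 22.5]); the cube at (3, 15.5) does not reach this height (z outside [1, 15]); Combining (union): only the r=7 cylinder is present, so the union is just that shape — area = 150.01 mm². Overall, the cross-section is a single solid region. Net area = 150.01 mm².

150.01 mm²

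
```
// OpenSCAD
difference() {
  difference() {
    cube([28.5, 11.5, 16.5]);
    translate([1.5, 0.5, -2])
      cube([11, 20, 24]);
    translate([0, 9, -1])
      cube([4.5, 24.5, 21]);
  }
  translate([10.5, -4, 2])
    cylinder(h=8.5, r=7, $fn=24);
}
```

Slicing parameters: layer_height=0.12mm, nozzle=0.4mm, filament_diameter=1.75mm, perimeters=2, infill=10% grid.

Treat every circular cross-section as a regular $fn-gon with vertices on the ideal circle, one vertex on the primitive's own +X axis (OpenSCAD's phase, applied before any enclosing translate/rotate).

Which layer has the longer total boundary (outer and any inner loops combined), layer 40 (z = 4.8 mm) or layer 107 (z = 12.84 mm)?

Layer 40 (z = 4.8): the cube (footprint 28.5×11.5) is included at this height (perimeter 80.00 mm); the cube at (1.5, 0.5) is present — its section is the full 11×20 rectangle (perimeter 62.00 mm); the cube at (0, 9) (footprint 4.5×24.5) is included at this height (perimeter 58.00 mm); Taking the first minus the rest: starting from the 28.5×11.5 cube, the 11×20 cube at (1.5, 0.5) partially overlaps it — only the 121.00 mm² overlap (of its 220.00 mm²) is removed, clipping the outline; the 4.5×24.5 cube at (0, 9) partially overlaps it — only the 3.75 mm² overlap (of its 110.25 mm²) is removed, clipping the outline — boundary = 97.00 mm; the cylinder at (10.5, -4): section is a regular 24-gon, circumradius r=7 (perimeter = 2·24·7.000·sin(180°/24) = 43.86 mm); Taking the first minus the rest: starting from the result so far, the r=7 cylinder at (10.5, -4) partially overlaps it — only the 9.83 mm² overlap (of its 152.19 mm²) is removed, clipping the outline — boundary = 81.44 mm. So its perimeter = 81.44 mm. Layer 107 (z = 12.84): the 28.5×11.5 cube contributes its full rectangle (perimeter 80.00 mm); the cube at (1.5, 0.5) is present — its section is the full 11×20 rectangle (perimeter 62.00 mm); the 4.5×24.5 cube at (0, 9) contributes its full rectangle (perimeter 58.00 mm); Subtracting the remaining from the first: starting from the 28.5×11.5 cube, the 11×20 cube at (1.5, 0.5) partially overlaps it — only the 121.00 mm² overlap (of its 220.00 mm²) is removed, clipping the outline; the 4.5×24.5 cube at (0, 9) partially overlaps it — only the 3.75 mm² overlap (of its 110.25 mm²) is removed, clipping the outline — boundary = 97.00 mm; the cylinder at (10.5, -4) is not intersected at this z (z outside [2, 10.5]); Subtracting the remaining from the first: none of the subtracted shapes is present at this height, so the result so far is unchanged — boundary = 97.00 mm. So its perimeter = 97.00 mm. Layer 107 is larger (97.00 vs 81.44 mm).

layer 107 (z = 12.84 mm)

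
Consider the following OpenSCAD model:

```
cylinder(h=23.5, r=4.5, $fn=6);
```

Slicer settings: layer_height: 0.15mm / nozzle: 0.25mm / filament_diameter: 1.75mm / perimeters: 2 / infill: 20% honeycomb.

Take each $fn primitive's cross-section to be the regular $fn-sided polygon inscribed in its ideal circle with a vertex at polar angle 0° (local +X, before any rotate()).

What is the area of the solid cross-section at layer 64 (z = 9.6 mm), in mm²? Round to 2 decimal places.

At z = 9.6 mm: the cylinder: section is a regular 6-gon, circumradius r=4.5 (area = (6/2)·4.500²·sin(360°/6) = 52.61 mm²). Overall, the cross-section is a single solid region. Net area = 52.61 mm².

52.61 mm²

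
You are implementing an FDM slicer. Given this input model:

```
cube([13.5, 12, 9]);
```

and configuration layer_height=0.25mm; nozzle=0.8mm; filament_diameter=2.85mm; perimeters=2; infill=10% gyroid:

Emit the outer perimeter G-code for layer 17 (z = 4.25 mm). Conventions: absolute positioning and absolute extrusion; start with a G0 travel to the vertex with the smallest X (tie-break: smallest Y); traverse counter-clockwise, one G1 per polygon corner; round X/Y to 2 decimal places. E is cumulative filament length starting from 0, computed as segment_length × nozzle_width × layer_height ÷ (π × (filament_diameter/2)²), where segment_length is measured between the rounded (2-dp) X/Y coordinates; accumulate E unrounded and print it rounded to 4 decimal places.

G0 X0.00 Y0.00 Z4.25
G1 X13.50 Y0.00 E0.4232
G1 X13.50 Y12.00 E0.7994
G1 X0.00 Y12.00 E1.2227
G1 X0.00 Y0.00 E1.5989

At z = 4.25 mm: the cube (footprint 13.5×12) is included at this height. The outline is a single polygon with 4 vertices. Extrusion per mm of travel: 0.8 × 0.25 / (π × 1.425²) = 0.031351. Accumulating E over each segment gives final E = 1.5989.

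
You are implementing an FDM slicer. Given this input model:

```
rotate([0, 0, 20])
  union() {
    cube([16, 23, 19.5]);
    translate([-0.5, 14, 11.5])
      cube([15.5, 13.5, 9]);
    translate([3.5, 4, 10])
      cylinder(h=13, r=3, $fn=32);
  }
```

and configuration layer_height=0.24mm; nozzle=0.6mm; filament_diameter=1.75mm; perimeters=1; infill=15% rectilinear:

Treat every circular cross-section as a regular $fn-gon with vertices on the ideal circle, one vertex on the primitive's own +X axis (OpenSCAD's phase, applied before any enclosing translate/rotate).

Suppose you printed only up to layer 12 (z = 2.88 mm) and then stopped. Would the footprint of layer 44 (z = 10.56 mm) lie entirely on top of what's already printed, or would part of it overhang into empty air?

Compare the two slices. At z = 2.88: the 16×23 cube contributes its full rectangle (area 368.00 mm²); the cube at (-0.5, 14) does not reach this height (z outside [11.5, 20.5]); the cylinder at (3.5, 4) is absent (z outside [10, 23]); Combining (union): only the 16×23 cube is present, so the union is just that shape — area = 368.00 mm²; (rotated 20° about Z; rotation is an isometry so areas/perimeters/island counts are preserved). At z = 10.56: the 16×23 cube contributes its full rectangle (area 368.00 mm²); the cube at (-0.5, 14) is absent (z outside [11.5, 20.5]); the r=3 cylinder at (3.5, 4) contributes a regular 32-gon of circumradius 3 (area = (32/2)·3.000²·sin(360°/32) = 28.09 mm²); Taking the union: the r=3 cylinder at (3.5, 4) lies entirely inside the 16×23 cube, so the union is just the 16×23 cube — area = 368.00 mm²; (rotated 20° about Z; rotation is an isometry so areas/perimeters/island counts are preserved). Checking containment: the cross-section at z = 10.56 is a subset of the cross-section at z = 2.88.

entirely on top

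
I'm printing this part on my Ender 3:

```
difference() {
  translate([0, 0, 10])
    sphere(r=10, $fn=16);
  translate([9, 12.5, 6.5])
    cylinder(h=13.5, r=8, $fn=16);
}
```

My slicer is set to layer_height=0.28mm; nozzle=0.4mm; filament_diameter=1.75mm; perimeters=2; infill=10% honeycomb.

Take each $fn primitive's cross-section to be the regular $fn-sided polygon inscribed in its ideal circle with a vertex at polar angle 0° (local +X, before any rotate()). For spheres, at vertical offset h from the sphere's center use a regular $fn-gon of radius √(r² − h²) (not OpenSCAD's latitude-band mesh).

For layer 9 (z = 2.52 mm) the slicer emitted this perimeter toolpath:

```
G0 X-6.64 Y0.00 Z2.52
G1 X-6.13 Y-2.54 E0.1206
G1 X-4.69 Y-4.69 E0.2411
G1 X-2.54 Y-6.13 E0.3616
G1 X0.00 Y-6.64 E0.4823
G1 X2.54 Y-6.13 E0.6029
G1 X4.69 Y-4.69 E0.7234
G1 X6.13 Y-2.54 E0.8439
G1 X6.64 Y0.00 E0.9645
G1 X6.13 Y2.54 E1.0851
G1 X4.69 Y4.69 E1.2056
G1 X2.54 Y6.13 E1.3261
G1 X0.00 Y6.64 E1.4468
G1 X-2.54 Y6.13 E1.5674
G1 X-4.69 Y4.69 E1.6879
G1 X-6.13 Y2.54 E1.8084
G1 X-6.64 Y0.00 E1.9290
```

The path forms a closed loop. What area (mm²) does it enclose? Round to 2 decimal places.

134.81 mm²

Apply the shoelace formula to the sequence of (X, Y) vertices; enclosed area = 134.81 mm².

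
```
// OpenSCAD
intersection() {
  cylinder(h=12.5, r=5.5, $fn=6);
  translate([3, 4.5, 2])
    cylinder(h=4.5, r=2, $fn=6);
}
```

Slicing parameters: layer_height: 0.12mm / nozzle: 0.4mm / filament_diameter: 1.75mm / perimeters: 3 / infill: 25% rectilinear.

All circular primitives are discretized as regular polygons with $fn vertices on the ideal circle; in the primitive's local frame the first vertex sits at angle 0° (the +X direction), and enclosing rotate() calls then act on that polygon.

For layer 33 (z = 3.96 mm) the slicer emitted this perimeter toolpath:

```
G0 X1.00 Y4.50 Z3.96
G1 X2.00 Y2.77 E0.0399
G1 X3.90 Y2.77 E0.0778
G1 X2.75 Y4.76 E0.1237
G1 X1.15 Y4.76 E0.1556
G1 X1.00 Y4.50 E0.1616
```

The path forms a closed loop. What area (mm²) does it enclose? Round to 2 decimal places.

3.74 mm²

Apply the shoelace formula to the sequence of (X, Y) vertices; enclosed area = 3.74 mm².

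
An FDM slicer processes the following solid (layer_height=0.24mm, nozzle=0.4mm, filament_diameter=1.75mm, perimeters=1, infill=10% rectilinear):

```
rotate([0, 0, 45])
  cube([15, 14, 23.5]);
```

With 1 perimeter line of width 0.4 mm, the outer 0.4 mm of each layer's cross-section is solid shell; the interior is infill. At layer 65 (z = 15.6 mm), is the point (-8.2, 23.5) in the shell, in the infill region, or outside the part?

At z = 15.6 mm: the cube is present — its section is the full 15×14 rectangle; (whole slice rotated 45° about Z — lengths, areas and connectivity unchanged). Overall, the cross-section is a single solid region. Undo the 45° rotation: the query point maps to (10.819, 22.415) in the un-rotated model frame. The nearest boundary edge runs (15.00, 14.00)→(0.00, 14.00); distance from the point to it = 8.42 mm. The point is not inside any of the regions above, so it lies outside the cross-section (8.42 mm from the nearest boundary).

outside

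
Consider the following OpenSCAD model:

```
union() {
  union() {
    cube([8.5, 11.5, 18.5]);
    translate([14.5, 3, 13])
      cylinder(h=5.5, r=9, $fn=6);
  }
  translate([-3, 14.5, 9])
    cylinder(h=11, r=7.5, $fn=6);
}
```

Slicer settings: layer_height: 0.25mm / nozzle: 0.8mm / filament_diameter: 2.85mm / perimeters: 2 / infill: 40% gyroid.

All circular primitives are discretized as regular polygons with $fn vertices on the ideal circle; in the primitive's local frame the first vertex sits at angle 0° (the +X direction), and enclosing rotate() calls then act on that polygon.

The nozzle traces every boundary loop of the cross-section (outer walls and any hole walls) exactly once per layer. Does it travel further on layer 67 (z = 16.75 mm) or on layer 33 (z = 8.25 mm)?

layer 67 (z = 16.75 mm)

Layer 67 (z = 16.75): the 8.5×11.5 cube contributes its full rectangle (perimeter 40.00 mm); the cylinder at (14.5, 3): section is a regular 6-gon, circumradius r=9 (perimeter = 2·6·9.000·sin(180°/6) = 54.00 mm); Taking the union: the regions partially overlap (shared area 14.20 mm²), so the edge portions inside another operand are dropped and the merged outline is re-measured after clipping — boundary = 75.07 mm; the r=7.5 cylinder at (-3, 14.5) gives a regular 6-gon of circumradius 7.5 (constant along its height) (perimeter = 2·6·7.500·sin(180°/6) = 45.00 mm); Taking the union: the regions partially overlap (shared area 6.15 mm²), so the edge portions inside another operand are dropped and the merged outline is re-measured after clipping — boundary = 109.02 mm. So its perimeter = 109.02 mm. Layer 33 (z = 8.25): the cube is present — its section is the full 8.5×11.5 rectangle (perimeter 40.00 mm); the cylinder at (14.5, 3) does not reach this height (z outside [13, 18.5]); Combining (union): only the 8.5×11.5 cube is present, so the union is just that shape — boundary = 40.00 mm; the cylinder at (-3, 14.5) is not intersected at this z (z outside [9, 20]); Combining (union): only the result so far is present, so the union is just that shape — boundary = 40.00 mm. So its perimeter = 40.00 mm. Layer 67 is larger (109.02 vs 40.00 mm).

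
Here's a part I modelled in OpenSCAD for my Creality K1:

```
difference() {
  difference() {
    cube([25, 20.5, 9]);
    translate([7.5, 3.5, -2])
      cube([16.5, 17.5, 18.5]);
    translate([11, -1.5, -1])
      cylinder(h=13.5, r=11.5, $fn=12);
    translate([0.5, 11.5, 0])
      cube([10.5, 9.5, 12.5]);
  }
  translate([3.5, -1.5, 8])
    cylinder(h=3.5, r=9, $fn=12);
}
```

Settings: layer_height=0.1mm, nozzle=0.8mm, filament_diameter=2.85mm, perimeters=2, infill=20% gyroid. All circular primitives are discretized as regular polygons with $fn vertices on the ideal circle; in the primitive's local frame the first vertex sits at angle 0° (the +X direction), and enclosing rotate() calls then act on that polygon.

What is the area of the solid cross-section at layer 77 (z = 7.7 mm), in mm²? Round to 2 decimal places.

At z = 7.7 mm: the cube is present — its section is the full 25×20.5 rectangle (area 512.50 mm²); the cube at (7.5, 3.5) is present — its section is the full 16.5×17.5 rectangle (area 288.75 mm²); the r=11.5 cylinder at (11, -1.5) contributes a regular 12-gon of circumradius 11.5 (area = (12/2)·11.500²·sin(360°/12) = 396.75 mm²); the cube at (0.5, 11.5) is present — its section is the full 10.5×9.5 rectangle (area 99.75 mm²); After the difference (first − rest): starting from the 25×20.5 cube (512.50 mm²), the 16.5×17.5 cube at (7.5, 3.5) partially overlaps it — only the 280.50 mm² overlap (of its 288.75 mm²) is removed, clipping the outline; the r=11.5 cylinder at (11, -1.5) partially overlaps it — only the 98.31 mm² overlap (of its 396.75 mm²) is removed, clipping the outline; the 10.5×9.5 cube at (0.5, 11.5) partially overlaps it — only the 63.00 mm² overlap (of its 99.75 mm²) is removed, clipping the outline — area = 70.69 mm²; the cylinder at (3.5, -1.5) is not intersected at this z (z outside [8, 11.5]); After the difference (first − rest): none of the subtracted shapes is present at this height, so that combined region is unchanged — area = 70.69 mm². Overall, the cross-section has 2 separate islands. Net area = 70.69 mm².

70.69 mm²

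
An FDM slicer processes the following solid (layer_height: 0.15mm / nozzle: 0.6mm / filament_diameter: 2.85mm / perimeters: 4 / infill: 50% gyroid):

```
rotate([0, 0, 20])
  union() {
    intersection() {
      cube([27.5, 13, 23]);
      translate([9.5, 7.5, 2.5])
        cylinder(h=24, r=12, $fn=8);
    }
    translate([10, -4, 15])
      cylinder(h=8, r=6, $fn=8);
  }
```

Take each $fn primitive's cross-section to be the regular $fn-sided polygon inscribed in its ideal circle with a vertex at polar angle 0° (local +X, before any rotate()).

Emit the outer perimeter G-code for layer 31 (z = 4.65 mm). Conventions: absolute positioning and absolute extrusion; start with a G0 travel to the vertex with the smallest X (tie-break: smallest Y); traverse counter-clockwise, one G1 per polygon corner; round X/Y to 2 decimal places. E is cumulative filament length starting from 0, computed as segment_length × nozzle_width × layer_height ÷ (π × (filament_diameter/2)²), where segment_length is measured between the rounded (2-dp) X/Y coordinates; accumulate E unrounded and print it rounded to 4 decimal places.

G0 X-4.45 Y12.22 Z4.65
G1 X-0.50 Y1.38 E0.1628
G1 X0.57 Y0.21 E0.1851
G1 X17.28 Y6.29 E0.4360
G1 X17.64 Y14.40 E0.5505
G1 X13.62 Y18.79 E0.6345
G1 X-4.45 Y12.22 E0.9058

At z = 4.65 mm: the cube (footprint 27.5×13) is included at this height; the r=12 cylinder at (9.5, 7.5) contributes a regular 8-gon of circumradius 12; After intersecting: the r=12 cylinder at (9.5, 7.5) partially overlaps the 27.5×13 cube; clipping to the common part keeps 261.14 mm² — 1 connected region; the cylinder at (10, -4) is not intersected at this z (z outside [15, 23]); Merging all regions: only the result so far is present, so the union is just that shape — 1 connected region; (rotated 20° about Z; rotation is an isometry so areas/perimeters/island counts are preserved). The outline is a single polygon with 6 vertices. Extrusion per mm of travel: 0.6 × 0.15 / (π × 1.425²) = 0.014108. Accumulating E over each segment gives final E = 0.9058.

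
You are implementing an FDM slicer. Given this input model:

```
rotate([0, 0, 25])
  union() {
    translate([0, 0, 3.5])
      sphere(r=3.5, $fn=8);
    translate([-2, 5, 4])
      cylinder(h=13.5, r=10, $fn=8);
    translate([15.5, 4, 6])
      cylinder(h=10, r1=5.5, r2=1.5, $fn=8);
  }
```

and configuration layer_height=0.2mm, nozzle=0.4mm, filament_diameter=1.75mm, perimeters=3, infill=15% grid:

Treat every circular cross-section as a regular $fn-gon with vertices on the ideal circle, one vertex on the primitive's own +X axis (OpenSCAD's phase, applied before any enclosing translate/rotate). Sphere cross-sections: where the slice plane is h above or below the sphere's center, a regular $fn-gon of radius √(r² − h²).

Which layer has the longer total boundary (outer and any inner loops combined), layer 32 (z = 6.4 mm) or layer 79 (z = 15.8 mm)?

Layer 32 (z = 6.4): the r=3.5 sphere contributes a regular 8-gon of circumradius √(3.5²−2.9²) = 1.960 (perimeter = 2·8·1.960·sin(180°/8) = 12.00 mm); the r=10 cylinder at (-2, 5) gives a regular 8-gon of circumradius 10 (constant along its height) (perimeter = 2·8·10.000·sin(180°/8) = 61.23 mm); the cone at (15.5, 4): at t=0.040 of its height the radius interpolates to r₁+(r₂−r₁)t = 5.340, giving a regular 8-gon of that circumradius (perimeter = 2·8·5.340·sin(180°/8) = 32.70 mm); Merging all regions: the regions partially overlap (shared area 10.86 mm²), so the edge portions inside another operand are dropped and the merged outline is re-measured after clipping — boundary = 93.93 mm; (rotated 25° about Z; rotation is an isometry so areas/perimeters/island counts are preserved). So its perimeter = 93.93 mm. Layer 79 (z = 15.8): the sphere does not reach this height (|z−center|=12.300 > r=3.5); the r=10 cylinder at (-2, 5) gives a regular 8-gon of circumradius 10 (constant along its height) (perimeter = 2·8·10.000·sin(180°/8) = 61.23 mm); the cone at (15.5, 4) contributes a regular 8-gon of circumradius 1.580 (interpolated between r1=5.5 and r2=1.5 at t=0.980) (perimeter = 2·8·1.580·sin(180°/8) = 9.67 mm); Combining (union): the 2 present regions are separate (no shared area or edge), so areas and boundary lengths simply add and each stays a separate island — boundary = 70.90 mm; (whole slice rotated 25° about Z — lengths, areas and connectivity unchanged). So its perimeter = 70.90 mm. Layer 32 is larger (93.93 vs 70.90 mm).

layer 32 (z = 6.4 mm)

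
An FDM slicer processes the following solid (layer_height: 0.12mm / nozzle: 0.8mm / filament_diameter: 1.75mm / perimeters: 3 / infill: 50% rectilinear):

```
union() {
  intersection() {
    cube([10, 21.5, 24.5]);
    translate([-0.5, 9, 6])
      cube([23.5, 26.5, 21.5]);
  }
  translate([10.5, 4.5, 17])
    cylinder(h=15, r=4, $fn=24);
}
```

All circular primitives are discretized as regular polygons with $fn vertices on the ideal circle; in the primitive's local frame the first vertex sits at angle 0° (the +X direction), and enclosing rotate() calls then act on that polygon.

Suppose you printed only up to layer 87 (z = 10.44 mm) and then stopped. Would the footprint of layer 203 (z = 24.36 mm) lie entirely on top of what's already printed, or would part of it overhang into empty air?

part overhangs

Compare the two slices. At z = 10.44: the cube (footprint 10×21.5) is included at this height (area 215.00 mm²); the 23.5×26.5 cube at (-0.5, 9) contributes its full rectangle (area 622.75 mm²); After intersecting: the 23.5×26.5 cube at (-0.5, 9) partially overlaps the 10×21.5 cube; clipping to the common part keeps 125.00 mm² — area = 125.00 mm²; the cylinder at (10.5, 4.5) does not reach this height (z outside [17, 32]); Combining (union): only the result so far is present, so the union is just that shape — area = 125.00 mm². At z = 24.36: the 10×21.5 cube contributes its full rectangle (area 215.00 mm²); the cube at (-0.5, 9) is present — its section is the full 23.5×26.5 rectangle (area 622.75 mm²); Keeping only the common overlap: the 23.5×26.5 cube at (-0.5, 9) partially overlaps the 10×21.5 cube; clipping to the common part keeps 125.00 mm² — area = 125.00 mm²; the r=4 cylinder at (10.5, 4.5) gives a regular 24-gon of circumradius 4 (constant along its height) (area = (24/2)·4.000²·sin(360°/24) = 49.69 mm²); Merging all regions: the 2 present regions are separate (no shared area or edge), so areas and boundary lengths simply add and each stays a separate island — area = 174.69 mm². Checking containment: at z = 24.36 the cross-section extends beyond the z = 10.44 cross-section by about 49.69 mm².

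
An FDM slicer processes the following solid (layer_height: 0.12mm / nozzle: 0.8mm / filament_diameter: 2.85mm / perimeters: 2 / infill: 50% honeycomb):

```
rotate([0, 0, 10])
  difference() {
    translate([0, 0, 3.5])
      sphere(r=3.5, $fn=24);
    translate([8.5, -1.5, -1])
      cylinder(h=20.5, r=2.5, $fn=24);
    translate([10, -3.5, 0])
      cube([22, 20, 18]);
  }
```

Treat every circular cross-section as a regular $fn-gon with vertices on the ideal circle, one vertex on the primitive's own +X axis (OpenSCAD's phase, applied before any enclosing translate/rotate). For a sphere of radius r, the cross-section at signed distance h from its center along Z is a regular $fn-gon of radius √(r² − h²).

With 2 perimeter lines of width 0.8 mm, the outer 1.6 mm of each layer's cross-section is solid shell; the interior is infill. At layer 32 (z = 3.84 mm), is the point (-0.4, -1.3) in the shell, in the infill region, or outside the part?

At z = 3.84 mm: the r=3.5 sphere slices to a regular 24-gon of circumradius 3.483 (√(r²−h²) with h=0.34 from center); the cylinder at (8.5, -1.5): section is a regular 24-gon, circumradius r=2.5; the cube at (10, -3.5) (footprint 22×20) is included at this height; Subtracting the remaining from the first: starting from the r=3.5 sphere, the r=2.5 cylinder at (8.5, -1.5) misses the remaining region (no effect); the 22×20 cube at (10, -3.5) misses the remaining region (no effect) — 1 connected region; (rotated 10° about Z; rotation is an isometry so areas/perimeters/island counts are preserved). Overall, the cross-section is a single solid region. Undo the 10° rotation: the query point maps to (-0.620, -1.211) in the un-rotated model frame. The nearest boundary edge runs (-0.90, -3.36)→(-1.74, -3.02); distance from the point to it = 2.10 mm. The point is inside the cross-section and 2.10 mm from the nearest boundary — more than the 1.6 mm shell width (2 × 0.8), so it's in the infill interior.

infill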